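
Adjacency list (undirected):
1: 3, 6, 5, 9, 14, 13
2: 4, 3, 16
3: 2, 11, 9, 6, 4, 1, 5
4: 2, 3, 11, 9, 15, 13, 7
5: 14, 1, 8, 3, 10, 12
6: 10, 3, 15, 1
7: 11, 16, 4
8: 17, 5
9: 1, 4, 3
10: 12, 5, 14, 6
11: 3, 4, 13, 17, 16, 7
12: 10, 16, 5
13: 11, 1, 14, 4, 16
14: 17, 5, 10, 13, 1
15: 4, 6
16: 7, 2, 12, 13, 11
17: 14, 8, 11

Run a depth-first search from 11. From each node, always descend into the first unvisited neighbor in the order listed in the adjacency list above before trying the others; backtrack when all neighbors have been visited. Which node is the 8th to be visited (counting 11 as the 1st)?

Visit 11
11 → 3
3 → 2
2 → 4
4 → 9
9 → 1
1 → 6
6 → 10
10 → 12
12 → 16
16 → 7
16 → 13
13 → 14
14 → 17
17 → 8
8 → 5
6 → 15

Visit order: 11, 3, 2, 4, 9, 1, 6, 10, 12, 16, 7, 13, 14, 17, 8, 5, 15

10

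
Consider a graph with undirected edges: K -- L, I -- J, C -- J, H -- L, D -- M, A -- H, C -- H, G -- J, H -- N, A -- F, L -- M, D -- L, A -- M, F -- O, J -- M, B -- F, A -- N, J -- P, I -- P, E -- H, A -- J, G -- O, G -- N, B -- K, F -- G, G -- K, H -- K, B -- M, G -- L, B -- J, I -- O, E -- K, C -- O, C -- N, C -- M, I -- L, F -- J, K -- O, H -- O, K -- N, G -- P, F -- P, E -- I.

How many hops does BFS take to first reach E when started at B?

2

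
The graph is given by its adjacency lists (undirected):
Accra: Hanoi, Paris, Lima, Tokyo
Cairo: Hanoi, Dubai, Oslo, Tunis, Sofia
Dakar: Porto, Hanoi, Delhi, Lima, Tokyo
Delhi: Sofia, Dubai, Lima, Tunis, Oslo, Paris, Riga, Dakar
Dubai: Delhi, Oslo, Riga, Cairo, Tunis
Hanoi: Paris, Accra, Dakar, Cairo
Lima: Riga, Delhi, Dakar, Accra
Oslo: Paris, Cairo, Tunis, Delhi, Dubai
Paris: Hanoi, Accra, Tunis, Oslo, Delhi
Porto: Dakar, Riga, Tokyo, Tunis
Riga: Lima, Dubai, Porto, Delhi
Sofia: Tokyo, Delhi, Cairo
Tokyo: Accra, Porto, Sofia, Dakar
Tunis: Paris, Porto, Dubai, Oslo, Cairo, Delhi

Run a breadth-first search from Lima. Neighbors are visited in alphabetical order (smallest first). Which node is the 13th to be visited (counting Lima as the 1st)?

Tunis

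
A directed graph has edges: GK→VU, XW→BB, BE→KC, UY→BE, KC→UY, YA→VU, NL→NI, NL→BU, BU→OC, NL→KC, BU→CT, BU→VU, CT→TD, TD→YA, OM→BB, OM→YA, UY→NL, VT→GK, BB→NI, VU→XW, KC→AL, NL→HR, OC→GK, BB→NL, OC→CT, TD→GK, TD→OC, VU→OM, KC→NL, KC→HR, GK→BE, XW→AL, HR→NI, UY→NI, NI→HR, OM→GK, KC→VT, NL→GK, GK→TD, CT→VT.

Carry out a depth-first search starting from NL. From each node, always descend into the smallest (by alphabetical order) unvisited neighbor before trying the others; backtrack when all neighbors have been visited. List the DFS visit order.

NL → BU → CT → TD → GK → BE → KC → AL → HR → NI → UY → VT → VU → OM → BB → YA → XW → OC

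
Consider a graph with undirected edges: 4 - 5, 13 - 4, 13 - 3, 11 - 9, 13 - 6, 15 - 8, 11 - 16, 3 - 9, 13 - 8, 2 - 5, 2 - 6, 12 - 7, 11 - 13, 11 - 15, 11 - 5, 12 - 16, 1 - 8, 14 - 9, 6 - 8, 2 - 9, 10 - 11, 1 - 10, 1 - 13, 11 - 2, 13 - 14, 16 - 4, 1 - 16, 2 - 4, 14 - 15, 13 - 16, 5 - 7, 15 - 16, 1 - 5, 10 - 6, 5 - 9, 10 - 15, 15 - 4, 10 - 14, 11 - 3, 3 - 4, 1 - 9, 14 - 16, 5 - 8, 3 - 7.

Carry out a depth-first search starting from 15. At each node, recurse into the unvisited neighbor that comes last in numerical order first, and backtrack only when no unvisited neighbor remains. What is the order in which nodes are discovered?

15 → 16 → 14 → 13 → 11 → 10 → 6 → 8 → 5 → 9 → 3 → 7 → 12 → 4 → 2 → 1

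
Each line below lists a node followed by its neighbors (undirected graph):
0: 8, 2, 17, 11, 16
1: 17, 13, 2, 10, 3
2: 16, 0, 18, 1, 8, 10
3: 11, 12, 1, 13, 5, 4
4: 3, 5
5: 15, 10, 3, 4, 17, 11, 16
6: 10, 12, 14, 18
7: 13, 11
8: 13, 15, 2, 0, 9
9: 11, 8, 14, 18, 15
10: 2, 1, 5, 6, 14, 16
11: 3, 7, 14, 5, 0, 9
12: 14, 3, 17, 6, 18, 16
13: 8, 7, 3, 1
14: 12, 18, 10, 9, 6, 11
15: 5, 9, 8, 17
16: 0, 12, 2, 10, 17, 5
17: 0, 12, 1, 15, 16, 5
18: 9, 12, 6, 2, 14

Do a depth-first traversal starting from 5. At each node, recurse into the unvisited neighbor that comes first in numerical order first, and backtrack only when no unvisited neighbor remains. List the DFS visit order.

Visit 5
5 → 3
3 → 1
1 → 2
2 → 0
0 → 8
8 → 9
9 → 11
11 → 7
7 → 13
11 → 14
14 → 6
6 → 10
10 → 16
16 → 12
12 → 17
17 → 15
12 → 18
3 → 4

5 → 3 → 1 → 2 → 0 → 8 → 9 → 11 → 7 → 13 → 14 → 6 → 10 → 16 → 12 → 17 → 15 → 18 → 4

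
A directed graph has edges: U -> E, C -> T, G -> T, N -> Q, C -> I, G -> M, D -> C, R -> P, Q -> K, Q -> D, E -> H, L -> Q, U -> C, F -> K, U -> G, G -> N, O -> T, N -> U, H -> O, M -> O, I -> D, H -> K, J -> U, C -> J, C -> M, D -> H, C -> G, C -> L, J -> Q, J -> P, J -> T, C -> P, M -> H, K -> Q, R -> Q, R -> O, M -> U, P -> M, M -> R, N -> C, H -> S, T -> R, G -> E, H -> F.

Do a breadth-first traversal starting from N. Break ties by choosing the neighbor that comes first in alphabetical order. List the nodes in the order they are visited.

N, C, Q, U, G, I, J, L, M, P, T, D, K, E, H, O, R, F, S

Visit N; enqueue C, Q, U → queue [C, Q, U]
Visit C; enqueue G, I, J, L, M, P, T → queue [Q, U, G, I, J, L, M, P, T]
Visit Q; enqueue D, K → queue [U, G, I, J, L, M, P, T, D, K]
Visit U; enqueue E → queue [G, I, J, L, M, P, T, D, K, E]
Visit G → queue [I, J, L, M, P, T, D, K, E]
Visit I → queue [J, L, M, P, T, D, K, E]
Visit J → queue [L, M, P, T, D, K, E]
Visit L → queue [M, P, T, D, K, E]
Visit M; enqueue H, O, R → queue [P, T, D, K, E, H, O, R]
Visit P → queue [T, D, K, E, H, O, R]
Visit T → queue [D, K, E, H, O, R]
Visit D → queue [K, E, H, O, R]
Visit K → queue [E, H, O, R]
Visit E → queue [H, O, R]
Visit H; enqueue F, S → queue [O, R, F, S]
Visit O → queue [R, F, S]
Visit R → queue [F, S]
Visit F → queue [S]
Visit S → queue []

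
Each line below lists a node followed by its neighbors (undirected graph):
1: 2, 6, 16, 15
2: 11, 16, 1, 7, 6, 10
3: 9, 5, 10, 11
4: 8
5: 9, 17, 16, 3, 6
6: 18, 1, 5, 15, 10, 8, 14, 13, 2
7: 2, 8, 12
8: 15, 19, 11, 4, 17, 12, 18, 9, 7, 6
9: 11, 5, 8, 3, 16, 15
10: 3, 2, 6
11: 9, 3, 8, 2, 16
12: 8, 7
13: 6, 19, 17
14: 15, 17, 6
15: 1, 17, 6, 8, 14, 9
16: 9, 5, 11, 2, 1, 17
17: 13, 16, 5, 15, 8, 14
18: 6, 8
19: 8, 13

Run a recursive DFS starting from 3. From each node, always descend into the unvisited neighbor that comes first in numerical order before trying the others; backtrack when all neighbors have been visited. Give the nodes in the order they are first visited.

3, 5, 6, 1, 2, 7, 8, 4, 9, 11, 16, 17, 13, 19, 14, 15, 12, 18, 10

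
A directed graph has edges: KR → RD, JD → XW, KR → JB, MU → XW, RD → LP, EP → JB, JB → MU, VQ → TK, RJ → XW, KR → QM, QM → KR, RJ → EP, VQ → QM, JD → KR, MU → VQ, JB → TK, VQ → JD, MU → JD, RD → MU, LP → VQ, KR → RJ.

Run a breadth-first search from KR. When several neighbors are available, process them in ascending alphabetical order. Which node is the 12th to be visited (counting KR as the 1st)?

Visit KR; enqueue JB, QM, RD, RJ → queue [JB, QM, RD, RJ]
Visit JB; enqueue MU, TK → queue [QM, RD, RJ, MU, TK]
Visit QM → queue [RD, RJ, MU, TK]
Visit RD; enqueue LP → queue [RJ, MU, TK, LP]
Visit RJ; enqueue EP, XW → queue [MU, TK, LP, EP, XW]
Visit MU; enqueue JD, VQ → queue [TK, LP, EP, XW, JD, VQ]
Visit TK → queue [LP, EP, XW, JD, VQ]
Visit LP → queue [EP, XW, JD, VQ]
Visit EP → queue [XW, JD, VQ]
Visit XW → queue [JD, VQ]
Visit JD → queue [VQ]
Visit VQ → queue []

Visit order: KR, JB, QM, RD, RJ, MU, TK, LP, EP, XW, JD, VQ

VQ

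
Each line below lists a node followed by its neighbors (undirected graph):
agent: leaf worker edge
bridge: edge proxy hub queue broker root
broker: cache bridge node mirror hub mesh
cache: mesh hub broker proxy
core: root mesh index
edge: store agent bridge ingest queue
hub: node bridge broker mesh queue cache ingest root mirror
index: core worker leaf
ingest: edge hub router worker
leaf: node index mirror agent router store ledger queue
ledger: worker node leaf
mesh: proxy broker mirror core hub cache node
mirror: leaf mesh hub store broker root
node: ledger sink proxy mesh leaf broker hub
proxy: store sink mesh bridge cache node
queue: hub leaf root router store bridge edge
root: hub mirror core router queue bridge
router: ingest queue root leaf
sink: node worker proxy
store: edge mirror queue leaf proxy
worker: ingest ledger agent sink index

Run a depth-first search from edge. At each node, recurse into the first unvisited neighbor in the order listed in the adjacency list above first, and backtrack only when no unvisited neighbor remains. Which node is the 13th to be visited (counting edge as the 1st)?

Visit edge
edge → store
store → mirror
mirror → leaf
leaf → node
node → ledger
ledger → worker
worker → ingest
ingest → hub
hub → bridge
bridge → proxy
proxy → sink
proxy → mesh
mesh → broker
broker → cache
mesh → core
core → root
root → router
router → queue
core → index
worker → agent

Visit order: edge, store, mirror, leaf, node, ledger, worker, ingest, hub, bridge, proxy, sink, mesh, broker, cache, core, root, router, queue, index, agent

mesh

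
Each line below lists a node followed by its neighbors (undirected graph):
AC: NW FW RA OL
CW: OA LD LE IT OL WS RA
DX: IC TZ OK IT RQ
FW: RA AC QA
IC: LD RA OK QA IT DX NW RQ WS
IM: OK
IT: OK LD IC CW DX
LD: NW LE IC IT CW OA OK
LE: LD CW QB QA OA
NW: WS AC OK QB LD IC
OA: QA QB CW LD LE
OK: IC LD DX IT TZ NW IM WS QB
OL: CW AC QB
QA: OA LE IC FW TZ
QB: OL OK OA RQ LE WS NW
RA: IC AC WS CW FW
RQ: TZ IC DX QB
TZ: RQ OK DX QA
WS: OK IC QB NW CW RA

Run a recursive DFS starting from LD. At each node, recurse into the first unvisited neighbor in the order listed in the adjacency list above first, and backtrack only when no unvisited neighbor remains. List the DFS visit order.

Visit LD
LD → NW
NW → WS
WS → OK
OK → IC
IC → RA
RA → AC
AC → FW
FW → QA
QA → OA
OA → QB
QB → OL
OL → CW
CW → LE
CW → IT
IT → DX
DX → TZ
TZ → RQ
OK → IM

LD NW WS OK IC RA AC FW QA OA QB OL CW LE IT DX TZ RQ IM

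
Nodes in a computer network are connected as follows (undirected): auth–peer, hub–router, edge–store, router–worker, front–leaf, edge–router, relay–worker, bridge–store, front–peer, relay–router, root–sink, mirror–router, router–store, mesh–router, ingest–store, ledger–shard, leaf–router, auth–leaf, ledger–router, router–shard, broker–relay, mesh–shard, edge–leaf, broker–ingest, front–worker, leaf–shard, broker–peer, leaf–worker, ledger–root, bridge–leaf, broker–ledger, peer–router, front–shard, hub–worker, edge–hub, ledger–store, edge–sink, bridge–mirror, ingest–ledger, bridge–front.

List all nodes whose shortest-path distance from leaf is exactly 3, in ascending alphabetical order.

Level 0: leaf
Level 1: auth, bridge, edge, front, router, shard, worker
Level 2: hub, ledger, mesh, mirror, peer, relay, sink, store
Level 3: broker, ingest, root

broker, ingest, root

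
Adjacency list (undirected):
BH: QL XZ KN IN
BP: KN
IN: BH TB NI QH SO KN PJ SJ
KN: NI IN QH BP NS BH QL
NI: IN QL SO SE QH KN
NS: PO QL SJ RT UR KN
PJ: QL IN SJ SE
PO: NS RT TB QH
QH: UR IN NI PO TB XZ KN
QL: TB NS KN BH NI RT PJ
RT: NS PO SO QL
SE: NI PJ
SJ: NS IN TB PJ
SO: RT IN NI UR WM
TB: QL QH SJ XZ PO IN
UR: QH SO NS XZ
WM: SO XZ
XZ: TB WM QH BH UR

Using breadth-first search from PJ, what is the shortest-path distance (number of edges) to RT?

Level 0: PJ
Level 1: IN, QL, SE, SJ
Level 2: BH, KN, NI, NS, QH, RT, SO, TB
Level 3: BP, PO, UR, WM, XZ
RT first appears at level 2.

2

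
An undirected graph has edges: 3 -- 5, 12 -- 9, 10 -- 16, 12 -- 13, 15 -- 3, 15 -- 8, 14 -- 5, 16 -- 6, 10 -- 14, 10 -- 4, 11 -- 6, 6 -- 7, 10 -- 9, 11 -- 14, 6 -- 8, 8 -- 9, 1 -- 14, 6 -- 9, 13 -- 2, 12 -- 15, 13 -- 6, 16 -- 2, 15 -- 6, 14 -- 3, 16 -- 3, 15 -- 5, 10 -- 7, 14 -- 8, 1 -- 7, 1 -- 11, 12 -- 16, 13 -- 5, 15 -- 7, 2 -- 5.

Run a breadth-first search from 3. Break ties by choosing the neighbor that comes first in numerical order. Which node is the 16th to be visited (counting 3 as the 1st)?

4

Visit 3; enqueue 5, 14, 15, 16 → queue [5, 14, 15, 16]
Visit 5; enqueue 2, 13 → queue [14, 15, 16, 2, 13]
Visit 14; enqueue 1, 8, 10, 11 → queue [15, 16, 2, 13, 1, 8, 10, 11]
Visit 15; enqueue 6, 7, 12 → queue [16, 2, 13, 1, 8, 10, 11, 6, 7, 12]
Visit 16 → queue [2, 13, 1, 8, 10, 11, 6, 7, 12]
Visit 2 → queue [13, 1, 8, 10, 11, 6, 7, 12]
Visit 13 → queue [1, 8, 10, 11, 6, 7, 12]
Visit 1 → queue [8, 10, 11, 6, 7, 12]
Visit 8; enqueue 9 → queue [10, 11, 6, 7, 12, 9]
Visit 10; enqueue 4 → queue [11, 6, 7, 12, 9, 4]
Visit 11 → queue [6, 7, 12, 9, 4]
Visit 6 → queue [7, 12, 9, 4]
Visit 7 → queue [12, 9, 4]
Visit 12 → queue [9, 4]
Visit 9 → queue [4]
Visit 4 → queue []

Visit order: 3, 5, 14, 15, 16, 2, 13, 1, 8, 10, 11, 6, 7, 12, 9, 4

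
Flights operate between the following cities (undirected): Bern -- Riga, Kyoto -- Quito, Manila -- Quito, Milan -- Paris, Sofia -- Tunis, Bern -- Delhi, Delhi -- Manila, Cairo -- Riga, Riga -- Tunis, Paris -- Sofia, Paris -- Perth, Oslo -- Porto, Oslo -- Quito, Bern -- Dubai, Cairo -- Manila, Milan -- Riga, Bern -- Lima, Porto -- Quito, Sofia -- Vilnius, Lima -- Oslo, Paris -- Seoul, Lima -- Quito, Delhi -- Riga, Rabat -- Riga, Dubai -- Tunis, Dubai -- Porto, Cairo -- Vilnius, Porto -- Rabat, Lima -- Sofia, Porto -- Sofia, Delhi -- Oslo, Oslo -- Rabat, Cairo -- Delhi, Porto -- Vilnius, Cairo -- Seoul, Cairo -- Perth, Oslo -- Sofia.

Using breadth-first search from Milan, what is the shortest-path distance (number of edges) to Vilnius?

3

Level 0: Milan
Level 1: Paris, Riga
Level 2: Bern, Cairo, Delhi, Perth, Rabat, Seoul, Sofia, Tunis
Level 3: Dubai, Lima, Manila, Oslo, Porto, Vilnius
Level 4: Quito
Level 5: Kyoto
Vilnius first appears at level 3.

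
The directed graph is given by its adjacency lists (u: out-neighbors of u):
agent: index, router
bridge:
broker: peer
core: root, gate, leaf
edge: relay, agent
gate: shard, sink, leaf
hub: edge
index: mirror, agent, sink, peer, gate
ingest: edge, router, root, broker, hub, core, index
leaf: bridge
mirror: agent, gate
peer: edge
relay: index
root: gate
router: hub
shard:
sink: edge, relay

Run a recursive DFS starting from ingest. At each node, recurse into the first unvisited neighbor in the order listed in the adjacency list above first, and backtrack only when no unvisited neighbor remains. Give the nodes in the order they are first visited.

Visit ingest
ingest → edge
edge → relay
relay → index
index → mirror
mirror → agent
agent → router
router → hub
mirror → gate
gate → shard
gate → sink
gate → leaf
leaf → bridge
index → peer
ingest → root
ingest → broker
ingest → core

ingest -> edge -> relay -> index -> mirror -> agent -> router -> hub -> gate -> shard -> sink -> leaf -> bridge -> peer -> root -> broker -> core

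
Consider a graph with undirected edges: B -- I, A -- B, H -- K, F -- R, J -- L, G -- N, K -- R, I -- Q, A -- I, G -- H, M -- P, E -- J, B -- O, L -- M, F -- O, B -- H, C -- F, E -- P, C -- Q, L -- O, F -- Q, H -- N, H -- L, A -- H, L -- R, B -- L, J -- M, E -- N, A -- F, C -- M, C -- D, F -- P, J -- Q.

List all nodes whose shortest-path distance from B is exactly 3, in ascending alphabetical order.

C, E, P

Level 0: B
Level 1: A, H, I, L, O
Level 2: F, G, J, K, M, N, Q, R
Level 3: C, E, P
Level 4: D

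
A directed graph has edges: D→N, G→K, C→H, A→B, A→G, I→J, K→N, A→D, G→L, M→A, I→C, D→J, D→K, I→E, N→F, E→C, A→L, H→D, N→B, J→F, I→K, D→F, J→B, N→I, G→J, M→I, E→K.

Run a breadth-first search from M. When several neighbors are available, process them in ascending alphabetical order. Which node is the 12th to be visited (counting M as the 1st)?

F

Visit M; enqueue A, I → queue [A, I]
Visit A; enqueue B, D, G, L → queue [I, B, D, G, L]
Visit I; enqueue C, E, J, K → queue [B, D, G, L, C, E, J, K]
Visit B → queue [D, G, L, C, E, J, K]
Visit D; enqueue F, N → queue [G, L, C, E, J, K, F, N]
Visit G → queue [L, C, E, J, K, F, N]
Visit L → queue [C, E, J, K, F, N]
Visit C; enqueue H → queue [E, J, K, F, N, H]
Visit E → queue [J, K, F, N, H]
Visit J → queue [K, F, N, H]
Visit K → queue [F, N, H]
Visit F → queue [N, H]
Visit N → queue [H]
Visit H → queue []

Visit order: M, A, I, B, D, G, L, C, E, J, K, F, N, H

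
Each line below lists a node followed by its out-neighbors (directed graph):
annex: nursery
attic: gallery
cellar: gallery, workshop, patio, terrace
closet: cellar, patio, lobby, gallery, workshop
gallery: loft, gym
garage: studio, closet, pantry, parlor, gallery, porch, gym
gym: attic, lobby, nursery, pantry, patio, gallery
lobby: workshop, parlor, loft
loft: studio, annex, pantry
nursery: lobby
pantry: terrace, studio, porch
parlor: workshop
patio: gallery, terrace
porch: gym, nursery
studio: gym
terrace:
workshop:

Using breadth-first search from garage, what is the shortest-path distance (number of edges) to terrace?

2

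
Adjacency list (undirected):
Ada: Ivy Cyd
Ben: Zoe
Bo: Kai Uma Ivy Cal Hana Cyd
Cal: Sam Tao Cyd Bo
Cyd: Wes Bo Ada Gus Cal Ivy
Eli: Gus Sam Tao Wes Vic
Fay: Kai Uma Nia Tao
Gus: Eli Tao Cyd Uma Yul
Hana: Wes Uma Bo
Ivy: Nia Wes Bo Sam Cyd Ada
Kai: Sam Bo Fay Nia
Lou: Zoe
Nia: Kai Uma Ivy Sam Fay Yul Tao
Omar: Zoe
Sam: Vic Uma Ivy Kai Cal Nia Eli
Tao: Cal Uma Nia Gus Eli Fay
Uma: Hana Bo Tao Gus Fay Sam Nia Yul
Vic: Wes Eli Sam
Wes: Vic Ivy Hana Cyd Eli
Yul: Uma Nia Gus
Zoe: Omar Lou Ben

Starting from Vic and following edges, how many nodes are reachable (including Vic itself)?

17

BFS from Vic visits: Vic, Wes, Eli, Sam, Ivy, Hana, Cyd, Gus, Tao, Uma, Kai, Cal, Nia, Bo, Ada, Yul, Fay
Reachable nodes: 17 of 21 total.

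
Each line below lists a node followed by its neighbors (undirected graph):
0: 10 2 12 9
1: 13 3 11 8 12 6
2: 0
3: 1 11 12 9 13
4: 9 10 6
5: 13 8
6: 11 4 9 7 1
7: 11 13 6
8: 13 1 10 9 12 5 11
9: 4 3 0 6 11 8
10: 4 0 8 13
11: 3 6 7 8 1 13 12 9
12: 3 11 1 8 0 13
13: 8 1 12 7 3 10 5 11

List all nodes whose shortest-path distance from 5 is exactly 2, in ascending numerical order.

Level 0: 5
Level 1: 8, 13
Level 2: 1, 3, 7, 9, 10, 11, 12
Level 3: 0, 4, 6
Level 4: 2

1, 3, 7, 9, 10, 11, 12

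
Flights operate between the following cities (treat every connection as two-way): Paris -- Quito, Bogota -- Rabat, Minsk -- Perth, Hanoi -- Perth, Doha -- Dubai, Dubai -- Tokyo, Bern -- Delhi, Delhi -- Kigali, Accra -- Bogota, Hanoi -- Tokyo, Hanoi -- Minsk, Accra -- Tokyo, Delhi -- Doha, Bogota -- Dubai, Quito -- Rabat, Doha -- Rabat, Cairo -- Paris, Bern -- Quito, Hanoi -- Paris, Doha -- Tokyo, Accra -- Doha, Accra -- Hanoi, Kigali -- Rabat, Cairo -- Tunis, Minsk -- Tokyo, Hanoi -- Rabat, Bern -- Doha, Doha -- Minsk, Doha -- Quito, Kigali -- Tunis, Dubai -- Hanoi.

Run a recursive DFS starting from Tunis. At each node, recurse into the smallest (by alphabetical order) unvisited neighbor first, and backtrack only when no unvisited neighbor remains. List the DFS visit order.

Visit Tunis
Tunis → Cairo
Cairo → Paris
Paris → Hanoi
Hanoi → Accra
Accra → Bogota
Bogota → Dubai
Dubai → Doha
Doha → Bern
Bern → Delhi
Delhi → Kigali
Kigali → Rabat
Rabat → Quito
Doha → Minsk
Minsk → Perth
Minsk → Tokyo

Tunis, Cairo, Paris, Hanoi, Accra, Bogota, Dubai, Doha, Bern, Delhi, Kigali, Rabat, Quito, Minsk, Perth, Tokyo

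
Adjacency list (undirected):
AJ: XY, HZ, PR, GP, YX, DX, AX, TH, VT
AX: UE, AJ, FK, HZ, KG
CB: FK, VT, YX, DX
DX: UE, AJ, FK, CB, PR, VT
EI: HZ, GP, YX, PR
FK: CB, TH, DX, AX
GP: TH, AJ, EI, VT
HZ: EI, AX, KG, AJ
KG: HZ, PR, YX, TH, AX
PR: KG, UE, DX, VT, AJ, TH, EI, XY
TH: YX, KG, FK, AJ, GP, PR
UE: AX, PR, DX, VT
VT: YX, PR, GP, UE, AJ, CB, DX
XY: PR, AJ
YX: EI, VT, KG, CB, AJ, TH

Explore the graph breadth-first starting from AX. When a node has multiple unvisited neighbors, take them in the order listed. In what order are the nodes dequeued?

Visit AX; enqueue UE, AJ, FK, HZ, KG → queue [UE, AJ, FK, HZ, KG]
Visit UE; enqueue PR, DX, VT → queue [AJ, FK, HZ, KG, PR, DX, VT]
Visit AJ; enqueue XY, GP, YX, TH → queue [FK, HZ, KG, PR, DX, VT, XY, GP, YX, TH]
Visit FK; enqueue CB → queue [HZ, KG, PR, DX, VT, XY, GP, YX, TH, CB]
Visit HZ; enqueue EI → queue [KG, PR, DX, VT, XY, GP, YX, TH, CB, EI]
Visit KG → queue [PR, DX, VT, XY, GP, YX, TH, CB, EI]
Visit PR → queue [DX, VT, XY, GP, YX, TH, CB, EI]
Visit DX → queue [VT, XY, GP, YX, TH, CB, EI]
Visit VT → queue [XY, GP, YX, TH, CB, EI]
Visit XY → queue [GP, YX, TH, CB, EI]
Visit GP → queue [YX, TH, CB, EI]
Visit YX → queue [TH, CB, EI]
Visit TH → queue [CB, EI]
Visit CB → queue [EI]
Visit EI → queue []

AX, UE, AJ, FK, HZ, KG, PR, DX, VT, XY, GP, YX, TH, CB, EI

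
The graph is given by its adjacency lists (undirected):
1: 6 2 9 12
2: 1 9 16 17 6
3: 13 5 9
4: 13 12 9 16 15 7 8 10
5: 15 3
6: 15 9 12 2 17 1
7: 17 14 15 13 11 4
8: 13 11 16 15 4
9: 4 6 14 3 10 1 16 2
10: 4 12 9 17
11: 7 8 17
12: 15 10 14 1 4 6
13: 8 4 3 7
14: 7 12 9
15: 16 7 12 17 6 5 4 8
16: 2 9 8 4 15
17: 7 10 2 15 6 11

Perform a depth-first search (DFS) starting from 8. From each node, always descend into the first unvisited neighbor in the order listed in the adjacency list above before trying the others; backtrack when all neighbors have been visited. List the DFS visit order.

8, 13, 4, 12, 15, 16, 2, 1, 6, 9, 14, 7, 17, 10, 11, 3, 5

Visit 8
8 → 13
13 → 4
4 → 12
12 → 15
15 → 16
16 → 2
2 → 1
1 → 6
6 → 9
9 → 14
14 → 7
7 → 17
17 → 10
17 → 11
9 → 3
3 → 5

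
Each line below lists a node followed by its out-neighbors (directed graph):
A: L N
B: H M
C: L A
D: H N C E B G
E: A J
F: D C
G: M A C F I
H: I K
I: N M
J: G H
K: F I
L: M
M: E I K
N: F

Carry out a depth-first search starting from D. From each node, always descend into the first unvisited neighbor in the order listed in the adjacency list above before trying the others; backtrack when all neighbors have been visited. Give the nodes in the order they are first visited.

D, H, I, N, F, C, L, M, E, A, J, G, K, B

Visit D
D → H
H → I
I → N
N → F
F → C
C → L
L → M
M → E
E → A
E → J
J → G
M → K
D → B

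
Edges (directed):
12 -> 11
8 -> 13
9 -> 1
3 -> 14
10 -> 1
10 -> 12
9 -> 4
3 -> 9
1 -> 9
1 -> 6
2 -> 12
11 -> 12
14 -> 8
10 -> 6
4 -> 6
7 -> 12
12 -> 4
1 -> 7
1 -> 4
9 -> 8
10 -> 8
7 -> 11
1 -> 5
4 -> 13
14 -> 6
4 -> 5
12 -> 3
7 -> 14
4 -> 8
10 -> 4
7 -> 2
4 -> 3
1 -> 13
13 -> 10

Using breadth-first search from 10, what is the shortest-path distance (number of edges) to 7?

Level 0: 10
Level 1: 1, 4, 6, 8, 12
Level 2: 3, 5, 7, 9, 11, 13
Level 3: 2, 14
7 first appears at level 2.

2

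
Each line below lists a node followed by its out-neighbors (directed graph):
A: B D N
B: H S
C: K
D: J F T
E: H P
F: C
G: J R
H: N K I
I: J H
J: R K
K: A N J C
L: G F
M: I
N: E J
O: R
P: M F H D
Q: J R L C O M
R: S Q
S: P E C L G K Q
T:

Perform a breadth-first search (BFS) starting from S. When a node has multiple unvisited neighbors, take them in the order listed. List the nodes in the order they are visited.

S → P → E → C → L → G → K → Q → M → F → H → D → J → R → A → N → O → I → T → B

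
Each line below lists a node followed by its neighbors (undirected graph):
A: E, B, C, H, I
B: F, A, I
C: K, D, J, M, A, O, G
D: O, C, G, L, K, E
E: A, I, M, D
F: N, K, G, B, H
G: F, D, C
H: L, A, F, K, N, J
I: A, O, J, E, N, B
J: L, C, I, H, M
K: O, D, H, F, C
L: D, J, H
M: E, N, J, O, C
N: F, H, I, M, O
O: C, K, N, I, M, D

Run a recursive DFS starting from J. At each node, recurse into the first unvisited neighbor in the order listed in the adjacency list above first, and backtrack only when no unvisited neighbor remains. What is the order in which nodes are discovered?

J → L → D → O → C → K → H → A → E → I → N → F → G → B → M

Visit J
J → L
L → D
D → O
O → C
C → K
K → H
H → A
A → E
E → I
I → N
N → F
F → G
F → B
N → M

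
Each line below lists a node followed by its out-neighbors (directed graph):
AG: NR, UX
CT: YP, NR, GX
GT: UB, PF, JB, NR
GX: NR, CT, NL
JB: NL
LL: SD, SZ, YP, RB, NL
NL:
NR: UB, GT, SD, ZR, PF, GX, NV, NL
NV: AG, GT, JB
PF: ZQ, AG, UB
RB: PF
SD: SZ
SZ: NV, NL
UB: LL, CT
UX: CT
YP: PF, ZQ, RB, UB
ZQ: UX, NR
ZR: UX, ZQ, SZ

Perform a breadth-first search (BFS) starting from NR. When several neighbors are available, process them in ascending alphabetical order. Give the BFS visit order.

NR GT GX NL NV PF SD UB ZR JB CT AG ZQ SZ LL UX YP RB

Visit NR; enqueue GT, GX, NL, NV, PF, SD, UB, ZR → queue [GT, GX, NL, NV, PF, SD, UB, ZR]
Visit GT; enqueue JB → queue [GX, NL, NV, PF, SD, UB, ZR, JB]
Visit GX; enqueue CT → queue [NL, NV, PF, SD, UB, ZR, JB, CT]
Visit NL → queue [NV, PF, SD, UB, ZR, JB, CT]
Visit NV; enqueue AG → queue [PF, SD, UB, ZR, JB, CT, AG]
Visit PF; enqueue ZQ → queue [SD, UB, ZR, JB, CT, AG, ZQ]
Visit SD; enqueue SZ → queue [UB, ZR, JB, CT, AG, ZQ, SZ]
Visit UB; enqueue LL → queue [ZR, JB, CT, AG, ZQ, SZ, LL]
Visit ZR; enqueue UX → queue [JB, CT, AG, ZQ, SZ, LL, UX]
Visit JB → queue [CT, AG, ZQ, SZ, LL, UX]
Visit CT; enqueue YP → queue [AG, ZQ, SZ, LL, UX, YP]
Visit AG → queue [ZQ, SZ, LL, UX, YP]
Visit ZQ → queue [SZ, LL, UX, YP]
Visit SZ → queue [LL, UX, YP]
Visit LL; enqueue RB → queue [UX, YP, RB]
Visit UX → queue [YP, RB]
Visit YP → queue [RB]
Visit RB → queue []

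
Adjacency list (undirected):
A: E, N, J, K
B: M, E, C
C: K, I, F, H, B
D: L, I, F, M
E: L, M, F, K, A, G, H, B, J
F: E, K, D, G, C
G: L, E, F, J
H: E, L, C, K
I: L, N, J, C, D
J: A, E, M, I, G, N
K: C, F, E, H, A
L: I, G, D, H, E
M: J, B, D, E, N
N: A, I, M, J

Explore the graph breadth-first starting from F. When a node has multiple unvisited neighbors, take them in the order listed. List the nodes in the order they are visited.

F, E, K, D, G, C, L, M, A, H, B, J, I, N

Visit F; enqueue E, K, D, G, C → queue [E, K, D, G, C]
Visit E; enqueue L, M, A, H, B, J → queue [K, D, G, C, L, M, A, H, B, J]
Visit K → queue [D, G, C, L, M, A, H, B, J]
Visit D; enqueue I → queue [G, C, L, M, A, H, B, J, I]
Visit G → queue [C, L, M, A, H, B, J, I]
Visit C → queue [L, M, A, H, B, J, I]
Visit L → queue [M, A, H, B, J, I]
Visit M; enqueue N → queue [A, H, B, J, I, N]
Visit A → queue [H, B, J, I, N]
Visit H → queue [B, J, I, N]
Visit B → queue [J, I, N]
Visit J → queue [I, N]
Visit I → queue [N]
Visit N → queue []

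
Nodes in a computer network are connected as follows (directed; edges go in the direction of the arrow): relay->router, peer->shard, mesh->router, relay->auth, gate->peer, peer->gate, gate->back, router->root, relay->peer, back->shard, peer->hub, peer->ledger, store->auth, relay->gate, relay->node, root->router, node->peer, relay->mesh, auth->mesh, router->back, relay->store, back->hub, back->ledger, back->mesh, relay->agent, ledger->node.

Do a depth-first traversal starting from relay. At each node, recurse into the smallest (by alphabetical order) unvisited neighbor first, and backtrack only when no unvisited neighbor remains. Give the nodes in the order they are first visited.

Visit relay
relay → agent
relay → auth
auth → mesh
mesh → router
router → back
back → hub
back → ledger
ledger → node
node → peer
peer → gate
peer → shard
router → root
relay → store

relay -> agent -> auth -> mesh -> router -> back -> hub -> ledger -> node -> peer -> gate -> shard -> root -> store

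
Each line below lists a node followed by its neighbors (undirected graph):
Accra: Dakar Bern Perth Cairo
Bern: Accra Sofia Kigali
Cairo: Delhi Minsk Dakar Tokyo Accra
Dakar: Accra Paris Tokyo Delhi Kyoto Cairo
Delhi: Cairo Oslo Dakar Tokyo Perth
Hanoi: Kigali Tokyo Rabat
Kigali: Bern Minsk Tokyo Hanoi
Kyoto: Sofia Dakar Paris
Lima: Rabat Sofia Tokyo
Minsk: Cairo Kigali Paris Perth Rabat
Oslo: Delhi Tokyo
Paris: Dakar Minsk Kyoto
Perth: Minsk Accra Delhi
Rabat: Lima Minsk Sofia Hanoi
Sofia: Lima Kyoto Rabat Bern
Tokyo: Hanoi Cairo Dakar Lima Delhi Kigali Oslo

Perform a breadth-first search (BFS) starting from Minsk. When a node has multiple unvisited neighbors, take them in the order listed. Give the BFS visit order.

Minsk Cairo Kigali Paris Perth Rabat Delhi Dakar Tokyo Accra Bern Hanoi Kyoto Lima Sofia Oslo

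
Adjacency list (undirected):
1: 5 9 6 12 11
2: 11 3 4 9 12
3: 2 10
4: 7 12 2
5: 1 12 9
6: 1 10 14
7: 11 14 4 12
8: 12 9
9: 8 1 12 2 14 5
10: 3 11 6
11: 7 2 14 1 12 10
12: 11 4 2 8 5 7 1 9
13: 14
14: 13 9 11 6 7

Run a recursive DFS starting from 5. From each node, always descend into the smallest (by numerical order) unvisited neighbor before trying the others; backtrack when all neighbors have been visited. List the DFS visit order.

Visit 5
5 → 1
1 → 6
6 → 10
10 → 3
3 → 2
2 → 4
4 → 7
7 → 11
11 → 12
12 → 8
8 → 9
9 → 14
14 → 13

5 -> 1 -> 6 -> 10 -> 3 -> 2 -> 4 -> 7 -> 11 -> 12 -> 8 -> 9 -> 14 -> 13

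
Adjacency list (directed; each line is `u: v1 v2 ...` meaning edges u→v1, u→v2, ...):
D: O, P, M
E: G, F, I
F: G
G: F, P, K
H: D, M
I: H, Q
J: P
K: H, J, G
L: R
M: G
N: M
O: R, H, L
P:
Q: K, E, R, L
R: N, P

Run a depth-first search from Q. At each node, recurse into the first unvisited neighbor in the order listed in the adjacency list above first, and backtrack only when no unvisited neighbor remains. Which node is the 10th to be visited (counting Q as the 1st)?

F

Visit Q
Q → K
K → H
H → D
D → O
O → R
R → N
N → M
M → G
G → F
G → P
O → L
K → J
Q → E
E → I

Visit order: Q, K, H, D, O, R, N, M, G, F, P, L, J, E, I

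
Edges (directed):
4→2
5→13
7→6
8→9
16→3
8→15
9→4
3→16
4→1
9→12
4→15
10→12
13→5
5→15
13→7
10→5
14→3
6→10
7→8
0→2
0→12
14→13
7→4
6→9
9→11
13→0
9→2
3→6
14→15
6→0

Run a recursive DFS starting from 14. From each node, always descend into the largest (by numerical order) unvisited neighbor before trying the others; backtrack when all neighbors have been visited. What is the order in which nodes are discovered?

14, 15, 13, 7, 8, 9, 12, 11, 4, 2, 1, 6, 10, 5, 0, 3, 16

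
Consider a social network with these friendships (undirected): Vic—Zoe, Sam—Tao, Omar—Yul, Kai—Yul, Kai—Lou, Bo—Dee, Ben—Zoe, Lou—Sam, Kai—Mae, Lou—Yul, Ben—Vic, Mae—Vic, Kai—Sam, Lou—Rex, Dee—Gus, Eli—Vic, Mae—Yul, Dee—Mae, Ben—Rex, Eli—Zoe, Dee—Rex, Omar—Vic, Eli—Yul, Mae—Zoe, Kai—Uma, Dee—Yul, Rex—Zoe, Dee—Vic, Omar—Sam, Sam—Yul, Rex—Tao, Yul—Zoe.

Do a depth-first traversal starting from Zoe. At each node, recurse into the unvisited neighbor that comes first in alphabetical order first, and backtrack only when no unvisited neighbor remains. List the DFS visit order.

Zoe, Ben, Rex, Dee, Bo, Gus, Mae, Kai, Lou, Sam, Omar, Vic, Eli, Yul, Tao, Uma

Visit Zoe
Zoe → Ben
Ben → Rex
Rex → Dee
Dee → Bo
Dee → Gus
Dee → Mae
Mae → Kai
Kai → Lou
Lou → Sam
Sam → Omar
Omar → Vic
Vic → Eli
Eli → Yul
Sam → Tao
Kai → Uma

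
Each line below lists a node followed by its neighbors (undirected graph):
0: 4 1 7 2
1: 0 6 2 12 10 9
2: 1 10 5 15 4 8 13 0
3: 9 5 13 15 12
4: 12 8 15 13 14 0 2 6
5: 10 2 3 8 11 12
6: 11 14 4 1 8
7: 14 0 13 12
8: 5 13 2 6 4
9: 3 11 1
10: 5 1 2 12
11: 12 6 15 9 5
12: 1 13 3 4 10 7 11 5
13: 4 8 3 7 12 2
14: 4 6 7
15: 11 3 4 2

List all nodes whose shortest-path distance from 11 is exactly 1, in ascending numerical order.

5, 6, 9, 12, 15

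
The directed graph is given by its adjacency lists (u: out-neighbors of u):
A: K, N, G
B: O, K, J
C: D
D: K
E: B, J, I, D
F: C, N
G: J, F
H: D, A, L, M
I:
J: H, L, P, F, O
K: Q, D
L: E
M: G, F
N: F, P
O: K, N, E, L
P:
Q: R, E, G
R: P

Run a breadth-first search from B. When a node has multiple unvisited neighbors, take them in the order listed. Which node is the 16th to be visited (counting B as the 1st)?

Visit B; enqueue O, K, J → queue [O, K, J]
Visit O; enqueue N, E, L → queue [K, J, N, E, L]
Visit K; enqueue Q, D → queue [J, N, E, L, Q, D]
Visit J; enqueue H, P, F → queue [N, E, L, Q, D, H, P, F]
Visit N → queue [E, L, Q, D, H, P, F]
Visit E; enqueue I → queue [L, Q, D, H, P, F, I]
Visit L → queue [Q, D, H, P, F, I]
Visit Q; enqueue R, G → queue [D, H, P, F, I, R, G]
Visit D → queue [H, P, F, I, R, G]
Visit H; enqueue A, M → queue [P, F, I, R, G, A, M]
Visit P → queue [F, I, R, G, A, M]
Visit F; enqueue C → queue [I, R, G, A, M, C]
Visit I → queue [R, G, A, M, C]
Visit R → queue [G, A, M, C]
Visit G → queue [A, M, C]
Visit A → queue [M, C]
Visit M → queue [C]
Visit C → queue []

Visit order: B, O, K, J, N, E, L, Q, D, H, P, F, I, R, G, A, M, C

A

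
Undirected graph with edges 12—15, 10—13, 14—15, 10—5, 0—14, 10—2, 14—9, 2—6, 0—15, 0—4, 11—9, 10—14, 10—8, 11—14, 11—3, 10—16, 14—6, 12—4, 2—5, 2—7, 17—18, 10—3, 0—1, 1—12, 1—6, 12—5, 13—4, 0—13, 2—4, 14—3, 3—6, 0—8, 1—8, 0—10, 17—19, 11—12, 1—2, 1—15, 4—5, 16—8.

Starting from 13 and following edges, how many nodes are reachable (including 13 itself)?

17

BFS from 13 visits: 13, 10, 4, 0, 16, 14, 8, 5, 3, 2, 12, 15, 1, 11, 9, 6, 7
Reachable nodes: 17 of 20 total.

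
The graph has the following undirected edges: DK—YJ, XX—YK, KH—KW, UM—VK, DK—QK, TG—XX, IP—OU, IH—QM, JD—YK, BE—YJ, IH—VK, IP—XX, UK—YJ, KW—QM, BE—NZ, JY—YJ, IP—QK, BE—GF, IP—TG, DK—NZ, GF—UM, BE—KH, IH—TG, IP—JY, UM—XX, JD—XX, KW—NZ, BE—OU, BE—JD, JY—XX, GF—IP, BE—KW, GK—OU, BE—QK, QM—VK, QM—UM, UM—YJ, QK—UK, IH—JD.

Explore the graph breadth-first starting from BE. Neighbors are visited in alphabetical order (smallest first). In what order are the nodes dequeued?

Visit BE; enqueue GF, JD, KH, KW, NZ, OU, QK, YJ → queue [GF, JD, KH, KW, NZ, OU, QK, YJ]
Visit GF; enqueue IP, UM → queue [JD, KH, KW, NZ, OU, QK, YJ, IP, UM]
Visit JD; enqueue IH, XX, YK → queue [KH, KW, NZ, OU, QK, YJ, IP, UM, IH, XX, YK]
Visit KH → queue [KW, NZ, OU, QK, YJ, IP, UM, IH, XX, YK]
Visit KW; enqueue QM → queue [NZ, OU, QK, YJ, IP, UM, IH, XX, YK, QM]
Visit NZ; enqueue DK → queue [OU, QK, YJ, IP, UM, IH, XX, YK, QM, DK]
Visit OU; enqueue GK → queue [QK, YJ, IP, UM, IH, XX, YK, QM, DK, GK]
Visit QK; enqueue UK → queue [YJ, IP, UM, IH, XX, YK, QM, DK, GK, UK]
Visit YJ; enqueue JY → queue [IP, UM, IH, XX, YK, QM, DK, GK, UK, JY]
Visit IP; enqueue TG → queue [UM, IH, XX, YK, QM, DK, GK, UK, JY, TG]
Visit UM; enqueue VK → queue [IH, XX, YK, QM, DK, GK, UK, JY, TG, VK]
Visit IH → queue [XX, YK, QM, DK, GK, UK, JY, TG, VK]
Visit XX → queue [YK, QM, DK, GK, UK, JY, TG, VK]
Visit YK → queue [QM, DK, GK, UK, JY, TG, VK]
Visit QM → queue [DK, GK, UK, JY, TG, VK]
Visit DK → queue [GK, UK, JY, TG, VK]
Visit GK → queue [UK, JY, TG, VK]
Visit UK → queue [JY, TG, VK]
Visit JY → queue [TG, VK]
Visit TG → queue [VK]
Visit VK → queue []

BE → GF → JD → KH → KW → NZ → OU → QK → YJ → IP → UM → IH → XX → YK → QM → DK → GK → UK → JY → TG → VK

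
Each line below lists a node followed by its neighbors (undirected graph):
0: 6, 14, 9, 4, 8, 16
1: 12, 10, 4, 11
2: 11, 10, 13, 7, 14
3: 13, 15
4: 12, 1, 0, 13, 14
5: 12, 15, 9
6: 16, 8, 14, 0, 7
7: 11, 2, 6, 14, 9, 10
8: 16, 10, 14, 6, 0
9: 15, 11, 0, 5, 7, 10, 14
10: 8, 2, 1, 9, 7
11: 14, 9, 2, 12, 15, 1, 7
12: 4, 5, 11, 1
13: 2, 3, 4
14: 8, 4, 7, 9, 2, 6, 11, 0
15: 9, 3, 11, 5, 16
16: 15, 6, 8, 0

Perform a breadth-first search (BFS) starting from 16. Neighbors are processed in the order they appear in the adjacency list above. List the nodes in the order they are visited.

16 15 6 8 0 9 3 11 5 14 7 10 4 13 2 12 1

Visit 16; enqueue 15, 6, 8, 0 → queue [15, 6, 8, 0]
Visit 15; enqueue 9, 3, 11, 5 → queue [6, 8, 0, 9, 3, 11, 5]
Visit 6; enqueue 14, 7 → queue [8, 0, 9, 3, 11, 5, 14, 7]
Visit 8; enqueue 10 → queue [0, 9, 3, 11, 5, 14, 7, 10]
Visit 0; enqueue 4 → queue [9, 3, 11, 5, 14, 7, 10, 4]
Visit 9 → queue [3, 11, 5, 14, 7, 10, 4]
Visit 3; enqueue 13 → queue [11, 5, 14, 7, 10, 4, 13]
Visit 11; enqueue 2, 12, 1 → queue [5, 14, 7, 10, 4, 13, 2, 12, 1]
Visit 5 → queue [14, 7, 10, 4, 13, 2, 12, 1]
Visit 14 → queue [7, 10, 4, 13, 2, 12, 1]
Visit 7 → queue [10, 4, 13, 2, 12, 1]
Visit 10 → queue [4, 13, 2, 12, 1]
Visit 4 → queue [13, 2, 12, 1]
Visit 13 → queue [2, 12, 1]
Visit 2 → queue [12, 1]
Visit 12 → queue [1]
Visit 1 → queue []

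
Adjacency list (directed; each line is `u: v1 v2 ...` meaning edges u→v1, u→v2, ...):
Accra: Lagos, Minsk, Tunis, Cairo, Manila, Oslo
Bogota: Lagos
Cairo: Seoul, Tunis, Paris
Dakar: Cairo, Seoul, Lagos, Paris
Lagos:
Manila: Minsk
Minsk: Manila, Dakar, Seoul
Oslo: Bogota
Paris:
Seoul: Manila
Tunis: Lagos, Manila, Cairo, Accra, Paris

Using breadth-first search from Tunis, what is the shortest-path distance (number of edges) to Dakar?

3

Level 0: Tunis
Level 1: Accra, Cairo, Lagos, Manila, Paris
Level 2: Minsk, Oslo, Seoul
Level 3: Bogota, Dakar
Dakar first appears at level 3.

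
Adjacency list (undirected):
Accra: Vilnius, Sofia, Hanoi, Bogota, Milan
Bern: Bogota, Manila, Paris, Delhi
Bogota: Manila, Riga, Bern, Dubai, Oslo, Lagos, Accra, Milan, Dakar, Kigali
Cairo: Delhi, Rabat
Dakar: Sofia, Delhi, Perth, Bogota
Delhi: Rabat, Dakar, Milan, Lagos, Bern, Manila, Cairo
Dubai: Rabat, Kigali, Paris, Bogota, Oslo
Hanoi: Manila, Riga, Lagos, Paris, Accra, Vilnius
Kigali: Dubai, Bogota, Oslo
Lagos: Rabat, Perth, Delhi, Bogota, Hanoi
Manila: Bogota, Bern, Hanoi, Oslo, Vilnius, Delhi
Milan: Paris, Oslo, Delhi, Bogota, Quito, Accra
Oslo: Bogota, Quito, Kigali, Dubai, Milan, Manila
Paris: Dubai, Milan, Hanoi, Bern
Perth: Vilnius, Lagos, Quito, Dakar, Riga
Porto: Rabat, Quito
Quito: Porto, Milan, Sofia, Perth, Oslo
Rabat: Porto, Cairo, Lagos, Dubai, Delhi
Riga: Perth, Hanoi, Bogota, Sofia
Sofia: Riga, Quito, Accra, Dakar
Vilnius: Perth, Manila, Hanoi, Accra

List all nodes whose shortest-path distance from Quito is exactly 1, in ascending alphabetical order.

Milan, Oslo, Perth, Porto, Sofia

Level 0: Quito
Level 1: Milan, Oslo, Perth, Porto, Sofia
Level 2: Accra, Bogota, Dakar, Delhi, Dubai, Kigali, Lagos, Manila, Paris, Rabat, Riga, Vilnius
Level 3: Bern, Cairo, Hanoi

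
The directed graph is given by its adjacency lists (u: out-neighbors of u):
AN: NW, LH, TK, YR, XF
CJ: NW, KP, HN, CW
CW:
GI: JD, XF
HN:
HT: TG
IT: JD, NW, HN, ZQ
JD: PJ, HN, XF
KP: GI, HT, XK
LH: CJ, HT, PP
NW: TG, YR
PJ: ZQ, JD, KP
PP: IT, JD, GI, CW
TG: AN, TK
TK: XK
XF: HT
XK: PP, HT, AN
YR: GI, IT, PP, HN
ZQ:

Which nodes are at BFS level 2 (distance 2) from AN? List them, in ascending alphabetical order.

Level 0: AN
Level 1: LH, NW, TK, XF, YR
Level 2: CJ, GI, HN, HT, IT, PP, TG, XK
Level 3: CW, JD, KP, ZQ
Level 4: PJ

CJ, GI, HN, HT, IT, PP, TG, XK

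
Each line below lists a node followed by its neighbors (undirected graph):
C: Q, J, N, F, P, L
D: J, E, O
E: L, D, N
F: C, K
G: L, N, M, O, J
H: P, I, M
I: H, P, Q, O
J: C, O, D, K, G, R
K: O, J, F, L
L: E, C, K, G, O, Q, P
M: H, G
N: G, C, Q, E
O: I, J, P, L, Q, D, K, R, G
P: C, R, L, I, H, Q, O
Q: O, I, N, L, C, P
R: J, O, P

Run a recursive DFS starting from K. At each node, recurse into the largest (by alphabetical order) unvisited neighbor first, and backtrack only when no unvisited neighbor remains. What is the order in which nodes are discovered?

K -> O -> R -> P -> Q -> N -> G -> M -> H -> I -> L -> E -> D -> J -> C -> F

Visit K
K → O
O → R
R → P
P → Q
Q → N
N → G
G → M
M → H
H → I
G → L
L → E
E → D
D → J
J → C
C → F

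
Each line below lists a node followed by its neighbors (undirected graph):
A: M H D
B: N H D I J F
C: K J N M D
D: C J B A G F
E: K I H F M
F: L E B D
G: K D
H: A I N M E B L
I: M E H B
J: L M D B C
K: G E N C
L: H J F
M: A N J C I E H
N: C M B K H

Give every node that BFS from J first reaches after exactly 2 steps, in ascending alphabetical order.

Level 0: J
Level 1: B, C, D, L, M
Level 2: A, E, F, G, H, I, K, N

A, E, F, G, H, I, K, N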